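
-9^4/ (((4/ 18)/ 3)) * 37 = -6554439/ 2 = -3277219.50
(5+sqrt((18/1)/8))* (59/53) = 767/106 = 7.24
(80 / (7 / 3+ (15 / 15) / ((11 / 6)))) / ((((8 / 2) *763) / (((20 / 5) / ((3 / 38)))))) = 352 / 763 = 0.46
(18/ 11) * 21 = 378/ 11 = 34.36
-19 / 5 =-3.80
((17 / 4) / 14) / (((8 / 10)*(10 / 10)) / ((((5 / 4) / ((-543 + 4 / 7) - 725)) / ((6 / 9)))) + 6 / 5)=-1275 / 2266192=-0.00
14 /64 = 7 /32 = 0.22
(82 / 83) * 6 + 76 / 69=40256 / 5727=7.03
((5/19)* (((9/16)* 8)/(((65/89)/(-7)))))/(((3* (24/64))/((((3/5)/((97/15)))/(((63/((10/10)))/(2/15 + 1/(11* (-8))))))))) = -14329/7906470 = -0.00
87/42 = 29/14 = 2.07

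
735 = 735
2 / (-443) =-2 / 443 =-0.00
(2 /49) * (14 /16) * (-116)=-29 /7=-4.14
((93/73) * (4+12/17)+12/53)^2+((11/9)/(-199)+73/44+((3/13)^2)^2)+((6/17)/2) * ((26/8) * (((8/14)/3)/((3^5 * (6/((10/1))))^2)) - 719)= -86.52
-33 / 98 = -0.34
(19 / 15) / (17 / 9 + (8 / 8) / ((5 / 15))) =57 / 220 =0.26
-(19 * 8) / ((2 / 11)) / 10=-418 / 5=-83.60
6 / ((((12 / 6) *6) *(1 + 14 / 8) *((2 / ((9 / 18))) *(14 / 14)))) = 1 / 22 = 0.05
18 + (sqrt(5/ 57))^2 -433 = -23650/ 57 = -414.91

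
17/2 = 8.50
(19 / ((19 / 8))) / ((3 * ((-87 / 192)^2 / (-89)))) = -2916352 / 2523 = -1155.91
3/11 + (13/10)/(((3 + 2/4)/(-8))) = -1039/385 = -2.70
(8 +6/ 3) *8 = 80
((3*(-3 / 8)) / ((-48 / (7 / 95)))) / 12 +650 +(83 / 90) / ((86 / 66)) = 816581147 / 1254912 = 650.71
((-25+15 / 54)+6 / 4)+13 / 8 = -21.60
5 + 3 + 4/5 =8.80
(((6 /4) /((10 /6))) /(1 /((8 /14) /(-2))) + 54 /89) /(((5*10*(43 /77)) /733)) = 8780607 /956750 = 9.18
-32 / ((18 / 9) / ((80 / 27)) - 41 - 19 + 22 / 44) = 0.54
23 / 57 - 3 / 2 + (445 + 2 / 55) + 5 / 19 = 146587 / 330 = 444.20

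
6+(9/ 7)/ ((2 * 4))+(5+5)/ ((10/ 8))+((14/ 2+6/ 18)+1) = 3779/ 168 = 22.49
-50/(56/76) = -67.86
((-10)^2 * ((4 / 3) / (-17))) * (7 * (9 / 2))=-4200 / 17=-247.06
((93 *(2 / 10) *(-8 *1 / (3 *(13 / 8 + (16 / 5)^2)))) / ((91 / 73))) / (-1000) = 18104 / 5398575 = 0.00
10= 10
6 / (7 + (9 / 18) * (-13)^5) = -12 / 371279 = -0.00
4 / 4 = 1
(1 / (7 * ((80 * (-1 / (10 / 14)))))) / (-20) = 1 / 15680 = 0.00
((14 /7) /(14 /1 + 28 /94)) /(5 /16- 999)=-47 /335559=-0.00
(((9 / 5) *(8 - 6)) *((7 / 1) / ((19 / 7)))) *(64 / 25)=56448 / 2375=23.77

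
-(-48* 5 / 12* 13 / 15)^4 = -7311616 / 81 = -90266.86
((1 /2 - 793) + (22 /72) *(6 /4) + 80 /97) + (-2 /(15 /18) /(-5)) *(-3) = -46132633 /58200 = -792.66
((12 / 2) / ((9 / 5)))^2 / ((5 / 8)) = 160 / 9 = 17.78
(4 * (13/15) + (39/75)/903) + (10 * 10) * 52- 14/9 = 352299469/67725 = 5201.91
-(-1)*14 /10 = 7 /5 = 1.40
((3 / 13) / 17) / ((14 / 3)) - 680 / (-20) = 34.00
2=2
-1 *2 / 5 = -2 / 5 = -0.40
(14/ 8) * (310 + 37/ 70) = 21737/ 40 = 543.42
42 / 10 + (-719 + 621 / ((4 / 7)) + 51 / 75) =37263 / 100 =372.63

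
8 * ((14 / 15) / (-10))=-56 / 75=-0.75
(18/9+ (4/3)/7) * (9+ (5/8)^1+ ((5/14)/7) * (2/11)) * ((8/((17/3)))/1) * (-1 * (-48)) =91726944/64141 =1430.08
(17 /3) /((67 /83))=1411 /201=7.02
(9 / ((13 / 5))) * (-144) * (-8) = 51840 / 13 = 3987.69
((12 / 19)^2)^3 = 2985984 / 47045881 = 0.06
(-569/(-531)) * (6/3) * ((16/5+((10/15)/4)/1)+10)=228169/7965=28.65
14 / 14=1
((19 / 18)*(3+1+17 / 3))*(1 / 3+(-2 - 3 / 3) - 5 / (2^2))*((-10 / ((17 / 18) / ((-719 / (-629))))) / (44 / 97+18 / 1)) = 26.21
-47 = -47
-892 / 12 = -223 / 3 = -74.33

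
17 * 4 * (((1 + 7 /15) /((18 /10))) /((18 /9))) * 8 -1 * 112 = 2960 /27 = 109.63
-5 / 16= -0.31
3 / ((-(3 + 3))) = -1 / 2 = -0.50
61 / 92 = 0.66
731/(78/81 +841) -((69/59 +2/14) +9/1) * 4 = -379128007/9388729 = -40.38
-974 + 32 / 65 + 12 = -62498 / 65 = -961.51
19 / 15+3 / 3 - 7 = -71 / 15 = -4.73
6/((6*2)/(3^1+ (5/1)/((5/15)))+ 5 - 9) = -9/5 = -1.80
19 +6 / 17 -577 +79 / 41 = -387337 / 697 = -555.72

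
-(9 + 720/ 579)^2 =-3908529/ 37249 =-104.93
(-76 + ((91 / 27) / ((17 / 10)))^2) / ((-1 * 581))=15183656 / 122405661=0.12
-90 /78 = -15 /13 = -1.15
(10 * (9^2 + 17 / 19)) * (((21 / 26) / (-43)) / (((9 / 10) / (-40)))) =21784000 / 31863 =683.68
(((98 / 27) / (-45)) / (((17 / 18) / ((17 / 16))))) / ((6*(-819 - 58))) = 49 / 2841480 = 0.00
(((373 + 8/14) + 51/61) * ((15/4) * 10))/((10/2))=1199040/427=2808.06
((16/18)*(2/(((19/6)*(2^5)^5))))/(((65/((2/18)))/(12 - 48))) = -1/971243520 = -0.00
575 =575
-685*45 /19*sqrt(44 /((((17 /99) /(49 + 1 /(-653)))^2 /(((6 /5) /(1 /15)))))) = -30834124200*sqrt(22) /11101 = -13028093.15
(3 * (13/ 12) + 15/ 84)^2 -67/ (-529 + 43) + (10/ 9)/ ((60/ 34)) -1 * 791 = -778.48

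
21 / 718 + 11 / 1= 7919 / 718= 11.03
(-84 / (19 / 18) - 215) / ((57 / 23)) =-128731 / 1083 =-118.87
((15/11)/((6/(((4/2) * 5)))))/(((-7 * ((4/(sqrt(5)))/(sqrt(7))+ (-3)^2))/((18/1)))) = -20250/31009+ 1800 * sqrt(35)/217063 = -0.60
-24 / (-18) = 4 / 3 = 1.33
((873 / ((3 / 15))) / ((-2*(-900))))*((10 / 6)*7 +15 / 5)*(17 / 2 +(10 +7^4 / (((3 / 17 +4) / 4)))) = 117072307 / 1420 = 82445.29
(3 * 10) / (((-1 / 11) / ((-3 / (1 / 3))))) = 2970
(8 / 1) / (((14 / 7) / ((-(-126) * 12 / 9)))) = 672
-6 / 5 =-1.20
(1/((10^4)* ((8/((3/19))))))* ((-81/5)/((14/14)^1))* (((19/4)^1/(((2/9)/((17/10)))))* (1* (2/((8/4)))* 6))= -111537/16000000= -0.01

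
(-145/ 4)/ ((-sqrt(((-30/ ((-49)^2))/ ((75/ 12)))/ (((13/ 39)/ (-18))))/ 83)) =589715 *sqrt(5)/ 144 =9157.24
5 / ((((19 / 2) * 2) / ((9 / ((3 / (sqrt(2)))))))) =15 * sqrt(2) / 19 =1.12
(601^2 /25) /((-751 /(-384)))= 138701184 /18775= 7387.55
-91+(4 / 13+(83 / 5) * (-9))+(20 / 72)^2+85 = -155.02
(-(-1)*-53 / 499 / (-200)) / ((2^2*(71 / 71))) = 53 / 399200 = 0.00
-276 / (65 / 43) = -11868 / 65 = -182.58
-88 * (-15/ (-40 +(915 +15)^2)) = 66/ 43243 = 0.00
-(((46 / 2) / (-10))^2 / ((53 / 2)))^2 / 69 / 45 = -0.00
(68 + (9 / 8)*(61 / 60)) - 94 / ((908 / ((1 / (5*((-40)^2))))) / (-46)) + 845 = 1660086131 / 1816000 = 914.14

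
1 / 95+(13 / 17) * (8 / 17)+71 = 1959474 / 27455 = 71.37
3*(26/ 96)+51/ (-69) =27/ 368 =0.07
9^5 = 59049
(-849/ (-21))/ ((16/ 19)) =5377/ 112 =48.01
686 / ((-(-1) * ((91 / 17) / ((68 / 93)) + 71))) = 793016 / 90539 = 8.76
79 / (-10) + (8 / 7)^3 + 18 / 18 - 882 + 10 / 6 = -9114271 / 10290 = -885.74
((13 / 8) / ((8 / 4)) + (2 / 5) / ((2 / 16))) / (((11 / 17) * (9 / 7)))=12733 / 2640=4.82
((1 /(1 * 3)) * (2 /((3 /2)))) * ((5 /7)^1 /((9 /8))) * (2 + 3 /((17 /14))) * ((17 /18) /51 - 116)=-38079040 /260253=-146.32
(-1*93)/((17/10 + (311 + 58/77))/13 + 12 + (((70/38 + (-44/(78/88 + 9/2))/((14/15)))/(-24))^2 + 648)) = -4228330621394880/31107541398025219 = -0.14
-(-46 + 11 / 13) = 587 / 13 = 45.15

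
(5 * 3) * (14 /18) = 11.67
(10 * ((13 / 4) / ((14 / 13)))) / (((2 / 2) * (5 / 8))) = 338 / 7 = 48.29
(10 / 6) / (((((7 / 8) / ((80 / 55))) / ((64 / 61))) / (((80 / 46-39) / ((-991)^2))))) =-35102720 / 318285577533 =-0.00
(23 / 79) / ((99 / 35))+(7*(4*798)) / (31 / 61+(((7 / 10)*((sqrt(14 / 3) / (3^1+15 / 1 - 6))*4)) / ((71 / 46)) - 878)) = -15980927921968410695 / 630148827425460201 - 14255947145160*sqrt(42) / 9749137977046501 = -25.37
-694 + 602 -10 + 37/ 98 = -9959/ 98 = -101.62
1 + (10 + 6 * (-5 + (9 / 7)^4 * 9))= 308675 / 2401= 128.56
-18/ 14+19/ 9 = 52/ 63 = 0.83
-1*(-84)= 84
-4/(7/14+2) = -8/5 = -1.60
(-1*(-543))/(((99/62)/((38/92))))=106609/759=140.46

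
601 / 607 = 0.99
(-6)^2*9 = 324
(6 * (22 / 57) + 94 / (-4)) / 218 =-805 / 8284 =-0.10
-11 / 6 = -1.83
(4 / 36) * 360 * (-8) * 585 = -187200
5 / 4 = 1.25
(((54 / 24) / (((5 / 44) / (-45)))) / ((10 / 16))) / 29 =-49.16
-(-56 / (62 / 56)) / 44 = 392 / 341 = 1.15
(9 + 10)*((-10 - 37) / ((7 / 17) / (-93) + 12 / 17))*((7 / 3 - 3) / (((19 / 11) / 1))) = 544918 / 1109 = 491.36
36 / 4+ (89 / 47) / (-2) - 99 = -8549 / 94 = -90.95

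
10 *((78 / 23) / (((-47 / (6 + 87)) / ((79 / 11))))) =-5730660 / 11891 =-481.93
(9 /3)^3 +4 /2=29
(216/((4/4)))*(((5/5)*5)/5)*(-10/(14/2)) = -2160/7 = -308.57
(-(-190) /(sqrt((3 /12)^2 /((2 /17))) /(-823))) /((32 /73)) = -5707505 *sqrt(34) /68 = -489414.52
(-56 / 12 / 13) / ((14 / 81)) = -27 / 13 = -2.08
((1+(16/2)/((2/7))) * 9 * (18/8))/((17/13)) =30537/68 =449.07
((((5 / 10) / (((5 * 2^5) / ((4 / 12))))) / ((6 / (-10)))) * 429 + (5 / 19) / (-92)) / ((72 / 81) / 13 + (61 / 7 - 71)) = 17125563 / 1425137408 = 0.01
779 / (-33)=-779 / 33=-23.61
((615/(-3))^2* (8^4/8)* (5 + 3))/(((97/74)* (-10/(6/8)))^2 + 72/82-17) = 86955585638400/146163419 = 594920.30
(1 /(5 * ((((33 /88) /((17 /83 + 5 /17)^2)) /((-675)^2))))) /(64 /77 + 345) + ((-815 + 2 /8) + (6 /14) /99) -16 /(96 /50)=-31751485176553225 /48987001425516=-648.16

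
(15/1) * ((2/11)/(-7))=-30/77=-0.39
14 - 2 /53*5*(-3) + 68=4376 /53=82.57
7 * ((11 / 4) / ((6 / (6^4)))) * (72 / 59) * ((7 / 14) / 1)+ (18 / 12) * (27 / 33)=3294729 / 1298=2538.31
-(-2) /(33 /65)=3.94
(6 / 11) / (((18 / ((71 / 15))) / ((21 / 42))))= 71 / 990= 0.07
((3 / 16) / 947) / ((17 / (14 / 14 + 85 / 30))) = 0.00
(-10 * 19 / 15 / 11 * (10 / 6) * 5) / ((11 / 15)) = -4750 / 363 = -13.09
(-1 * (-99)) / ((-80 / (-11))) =1089 / 80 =13.61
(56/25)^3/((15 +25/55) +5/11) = 275968/390625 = 0.71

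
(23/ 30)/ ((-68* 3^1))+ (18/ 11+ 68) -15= 3677867/ 67320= 54.63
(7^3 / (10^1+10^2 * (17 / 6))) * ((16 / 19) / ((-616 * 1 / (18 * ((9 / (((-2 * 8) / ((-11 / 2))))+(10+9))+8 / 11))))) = -10627659 / 16184960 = -0.66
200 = 200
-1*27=-27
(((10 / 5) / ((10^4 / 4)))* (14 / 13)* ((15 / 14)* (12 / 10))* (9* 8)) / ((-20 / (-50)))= 324 / 1625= 0.20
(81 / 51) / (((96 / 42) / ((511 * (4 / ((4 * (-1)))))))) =-96579 / 272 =-355.07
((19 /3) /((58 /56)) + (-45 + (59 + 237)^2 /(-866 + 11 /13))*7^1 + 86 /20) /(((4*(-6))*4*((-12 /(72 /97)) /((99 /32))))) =-109085790033 /53995197440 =-2.02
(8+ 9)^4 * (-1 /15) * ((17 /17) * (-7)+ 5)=167042 /15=11136.13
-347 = -347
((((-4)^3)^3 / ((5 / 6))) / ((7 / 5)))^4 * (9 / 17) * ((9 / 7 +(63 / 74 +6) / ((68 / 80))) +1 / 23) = 12671075593794539651504.74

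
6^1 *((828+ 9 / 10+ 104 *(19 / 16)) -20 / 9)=85516 / 15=5701.07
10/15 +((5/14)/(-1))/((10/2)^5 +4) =9733/14602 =0.67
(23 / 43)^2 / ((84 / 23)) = 12167 / 155316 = 0.08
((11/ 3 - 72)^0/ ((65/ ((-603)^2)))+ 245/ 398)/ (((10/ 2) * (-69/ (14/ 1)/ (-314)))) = 13831374382/ 194025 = 71286.56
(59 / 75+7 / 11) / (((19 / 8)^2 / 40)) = 601088 / 59565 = 10.09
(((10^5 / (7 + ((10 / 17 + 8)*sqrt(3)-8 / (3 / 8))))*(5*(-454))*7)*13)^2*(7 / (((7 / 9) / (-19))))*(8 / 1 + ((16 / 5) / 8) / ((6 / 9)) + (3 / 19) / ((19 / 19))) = -10916039294965588492800000000000 / 10029889-6298040674882159257600000000000*sqrt(3) / 10029889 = -2175952867673497622803337.00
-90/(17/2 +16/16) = -180/19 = -9.47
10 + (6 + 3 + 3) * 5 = 70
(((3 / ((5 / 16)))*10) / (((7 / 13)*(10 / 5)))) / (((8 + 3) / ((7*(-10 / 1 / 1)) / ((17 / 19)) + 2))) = -808704 / 1309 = -617.80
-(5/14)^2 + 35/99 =4385/19404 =0.23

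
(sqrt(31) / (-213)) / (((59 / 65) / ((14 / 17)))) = -910*sqrt(31) / 213639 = -0.02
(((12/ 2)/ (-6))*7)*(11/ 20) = -77/ 20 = -3.85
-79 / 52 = -1.52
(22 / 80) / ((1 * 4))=11 / 160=0.07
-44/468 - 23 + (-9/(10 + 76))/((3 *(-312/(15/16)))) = -29743481/1287936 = -23.09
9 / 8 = 1.12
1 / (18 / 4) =2 / 9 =0.22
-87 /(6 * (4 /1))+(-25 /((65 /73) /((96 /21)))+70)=-61.98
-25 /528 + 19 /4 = 2483 /528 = 4.70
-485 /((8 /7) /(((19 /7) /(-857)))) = 9215 /6856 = 1.34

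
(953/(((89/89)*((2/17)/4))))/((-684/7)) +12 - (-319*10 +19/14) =3434245/1197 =2869.04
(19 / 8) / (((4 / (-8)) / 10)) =-95 / 2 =-47.50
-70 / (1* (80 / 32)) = -28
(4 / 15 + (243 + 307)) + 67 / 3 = 2863 / 5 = 572.60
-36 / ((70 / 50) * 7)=-180 / 49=-3.67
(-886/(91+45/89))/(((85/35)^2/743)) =-1435418789/1176808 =-1219.76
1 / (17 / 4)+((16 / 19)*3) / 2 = 484 / 323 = 1.50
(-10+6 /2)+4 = -3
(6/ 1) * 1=6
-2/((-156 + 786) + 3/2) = -4/1263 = -0.00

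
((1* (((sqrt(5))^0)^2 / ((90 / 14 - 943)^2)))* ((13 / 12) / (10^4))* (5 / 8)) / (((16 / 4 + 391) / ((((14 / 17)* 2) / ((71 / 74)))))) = 164983 / 491805631320960000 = 0.00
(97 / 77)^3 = 912673 / 456533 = 2.00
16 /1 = 16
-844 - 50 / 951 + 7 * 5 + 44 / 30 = -3840071 / 4755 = -807.59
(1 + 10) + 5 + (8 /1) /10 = 84 /5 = 16.80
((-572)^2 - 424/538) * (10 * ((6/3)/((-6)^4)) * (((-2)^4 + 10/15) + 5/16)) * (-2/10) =-5977500955/348624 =-17145.98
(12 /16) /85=3 /340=0.01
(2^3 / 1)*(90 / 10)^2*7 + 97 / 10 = 45457 / 10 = 4545.70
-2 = -2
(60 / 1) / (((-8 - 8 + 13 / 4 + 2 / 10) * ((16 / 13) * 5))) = -195 / 251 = -0.78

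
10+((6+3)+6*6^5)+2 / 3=140027 / 3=46675.67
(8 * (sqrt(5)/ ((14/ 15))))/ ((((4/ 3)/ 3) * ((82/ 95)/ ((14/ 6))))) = 4275 * sqrt(5)/ 82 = 116.58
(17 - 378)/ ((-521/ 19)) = 6859/ 521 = 13.17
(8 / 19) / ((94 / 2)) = 8 / 893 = 0.01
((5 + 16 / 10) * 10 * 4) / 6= 44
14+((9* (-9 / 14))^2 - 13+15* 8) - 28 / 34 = 153.65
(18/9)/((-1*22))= -1/11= -0.09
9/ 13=0.69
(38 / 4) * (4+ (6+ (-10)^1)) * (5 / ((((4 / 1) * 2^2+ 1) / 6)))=0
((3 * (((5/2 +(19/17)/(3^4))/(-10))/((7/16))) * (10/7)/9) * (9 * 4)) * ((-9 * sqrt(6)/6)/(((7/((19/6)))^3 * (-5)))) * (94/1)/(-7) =1275307588 * sqrt(6)/347148585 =9.00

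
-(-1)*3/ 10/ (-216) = -0.00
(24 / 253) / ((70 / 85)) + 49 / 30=92899 / 53130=1.75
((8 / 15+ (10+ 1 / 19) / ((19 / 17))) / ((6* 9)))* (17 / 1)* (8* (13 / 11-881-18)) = -11549402608 / 536085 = -21543.98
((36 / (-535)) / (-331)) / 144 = 1 / 708340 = 0.00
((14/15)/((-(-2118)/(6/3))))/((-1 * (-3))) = 14/47655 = 0.00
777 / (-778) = -777 / 778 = -1.00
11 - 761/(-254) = 14.00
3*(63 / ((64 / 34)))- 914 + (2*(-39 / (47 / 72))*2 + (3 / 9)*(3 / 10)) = -7914593 / 7520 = -1052.47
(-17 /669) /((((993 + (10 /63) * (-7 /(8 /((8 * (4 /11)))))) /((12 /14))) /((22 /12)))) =-6171 /153394787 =-0.00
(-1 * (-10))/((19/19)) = 10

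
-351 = -351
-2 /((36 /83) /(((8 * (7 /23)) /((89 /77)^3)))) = -7.27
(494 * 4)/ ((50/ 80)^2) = 5058.56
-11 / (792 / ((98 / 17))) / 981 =-49 / 600372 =-0.00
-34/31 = -1.10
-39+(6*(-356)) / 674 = -14211 / 337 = -42.17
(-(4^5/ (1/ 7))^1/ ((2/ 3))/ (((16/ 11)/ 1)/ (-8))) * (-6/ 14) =-25344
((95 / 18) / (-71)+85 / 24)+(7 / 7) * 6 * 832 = 4995.47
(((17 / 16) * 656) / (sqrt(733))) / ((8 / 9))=6273 * sqrt(733) / 5864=28.96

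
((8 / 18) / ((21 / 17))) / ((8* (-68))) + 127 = 192023 / 1512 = 127.00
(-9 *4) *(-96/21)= 1152/7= 164.57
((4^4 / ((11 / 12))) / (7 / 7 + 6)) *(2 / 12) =512 / 77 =6.65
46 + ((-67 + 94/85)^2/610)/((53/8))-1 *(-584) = 73704523554/116792125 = 631.07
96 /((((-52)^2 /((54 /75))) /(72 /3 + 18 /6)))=2916 /4225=0.69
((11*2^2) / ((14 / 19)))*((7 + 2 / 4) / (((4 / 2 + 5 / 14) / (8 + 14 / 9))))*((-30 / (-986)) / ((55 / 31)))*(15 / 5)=506540 / 5423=93.41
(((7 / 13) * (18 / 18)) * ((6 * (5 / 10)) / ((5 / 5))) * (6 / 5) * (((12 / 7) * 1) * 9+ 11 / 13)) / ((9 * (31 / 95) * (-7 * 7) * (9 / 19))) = -0.46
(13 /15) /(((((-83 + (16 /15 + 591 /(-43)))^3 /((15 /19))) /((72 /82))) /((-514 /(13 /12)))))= 1861984371375 /5721321381727616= 0.00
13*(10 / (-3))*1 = -43.33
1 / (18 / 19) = 19 / 18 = 1.06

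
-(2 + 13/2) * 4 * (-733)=24922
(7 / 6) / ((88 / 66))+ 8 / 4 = 23 / 8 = 2.88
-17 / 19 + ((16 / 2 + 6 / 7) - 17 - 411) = -420.04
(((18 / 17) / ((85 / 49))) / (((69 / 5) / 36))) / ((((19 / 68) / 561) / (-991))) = -1384514208 / 437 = -3168224.73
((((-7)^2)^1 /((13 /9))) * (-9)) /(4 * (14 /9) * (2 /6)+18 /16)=-857304 /8983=-95.44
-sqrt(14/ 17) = -0.91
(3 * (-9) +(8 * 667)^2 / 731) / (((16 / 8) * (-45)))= -28453159 / 65790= -432.48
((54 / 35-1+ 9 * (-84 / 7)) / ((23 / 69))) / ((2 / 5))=-11283 / 14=-805.93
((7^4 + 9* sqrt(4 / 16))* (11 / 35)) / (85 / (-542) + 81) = 14341591 / 1533595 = 9.35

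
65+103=168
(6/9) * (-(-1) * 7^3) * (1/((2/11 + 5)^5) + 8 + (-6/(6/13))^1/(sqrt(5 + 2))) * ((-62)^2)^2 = 48794364871334925472/1805076171- 18825052064 * sqrt(7)/3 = 10429612992.55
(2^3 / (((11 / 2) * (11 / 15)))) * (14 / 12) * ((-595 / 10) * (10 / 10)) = -16660 / 121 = -137.69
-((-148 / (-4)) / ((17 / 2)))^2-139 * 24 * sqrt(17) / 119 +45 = 7529 / 289-3336 * sqrt(17) / 119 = -89.53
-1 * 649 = -649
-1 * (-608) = 608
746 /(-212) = -373 /106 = -3.52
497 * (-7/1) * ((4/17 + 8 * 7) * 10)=-33259240/17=-1956425.88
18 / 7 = 2.57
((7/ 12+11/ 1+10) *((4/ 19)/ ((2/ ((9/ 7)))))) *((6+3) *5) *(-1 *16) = -39960/ 19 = -2103.16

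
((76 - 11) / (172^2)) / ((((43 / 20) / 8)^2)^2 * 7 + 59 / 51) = 10444800000 / 5673123412961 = 0.00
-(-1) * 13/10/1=13/10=1.30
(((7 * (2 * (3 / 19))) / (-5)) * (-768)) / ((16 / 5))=106.11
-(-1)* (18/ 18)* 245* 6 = 1470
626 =626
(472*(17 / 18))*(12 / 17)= 944 / 3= 314.67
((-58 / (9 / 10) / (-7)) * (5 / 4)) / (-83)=-725 / 5229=-0.14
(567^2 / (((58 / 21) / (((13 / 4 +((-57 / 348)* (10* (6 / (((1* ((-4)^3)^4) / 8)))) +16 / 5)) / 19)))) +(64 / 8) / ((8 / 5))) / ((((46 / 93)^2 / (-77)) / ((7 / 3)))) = -29022572.90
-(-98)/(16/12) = 147/2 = 73.50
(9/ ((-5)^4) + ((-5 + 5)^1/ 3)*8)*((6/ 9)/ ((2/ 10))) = 6/ 125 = 0.05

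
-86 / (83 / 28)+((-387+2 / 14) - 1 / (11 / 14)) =-2665954 / 6391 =-417.14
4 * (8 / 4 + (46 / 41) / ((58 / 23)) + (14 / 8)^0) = 16384 / 1189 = 13.78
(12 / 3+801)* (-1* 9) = -7245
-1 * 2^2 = -4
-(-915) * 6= 5490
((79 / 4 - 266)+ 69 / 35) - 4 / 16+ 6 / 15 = -17089 / 70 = -244.13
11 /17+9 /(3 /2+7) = 29 /17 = 1.71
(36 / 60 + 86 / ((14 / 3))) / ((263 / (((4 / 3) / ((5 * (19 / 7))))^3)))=232064 / 3382344375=0.00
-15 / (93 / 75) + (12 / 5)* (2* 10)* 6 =8553 / 31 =275.90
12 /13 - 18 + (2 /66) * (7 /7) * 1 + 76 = 25291 /429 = 58.95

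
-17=-17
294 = 294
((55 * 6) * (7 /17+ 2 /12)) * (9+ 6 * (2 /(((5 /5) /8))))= 340725 /17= 20042.65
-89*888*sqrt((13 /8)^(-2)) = -632256 /13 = -48635.08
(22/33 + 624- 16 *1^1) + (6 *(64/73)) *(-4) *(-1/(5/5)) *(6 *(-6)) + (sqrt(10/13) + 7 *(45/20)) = -116563/876 + sqrt(130)/13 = -132.19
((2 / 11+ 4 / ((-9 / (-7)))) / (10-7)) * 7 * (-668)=-1524376 / 297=-5132.58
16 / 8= 2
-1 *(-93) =93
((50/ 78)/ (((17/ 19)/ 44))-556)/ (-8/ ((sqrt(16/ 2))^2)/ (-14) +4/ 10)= -24340960/ 21879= -1112.53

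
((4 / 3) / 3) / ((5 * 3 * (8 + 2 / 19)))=0.00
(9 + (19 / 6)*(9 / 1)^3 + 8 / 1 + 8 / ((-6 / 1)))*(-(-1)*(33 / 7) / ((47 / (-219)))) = -33593505 / 658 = -51053.96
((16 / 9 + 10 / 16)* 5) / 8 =865 / 576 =1.50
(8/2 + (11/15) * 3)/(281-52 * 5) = 31/105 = 0.30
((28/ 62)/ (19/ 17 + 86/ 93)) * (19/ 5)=13566/ 16145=0.84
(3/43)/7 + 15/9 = 1514/903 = 1.68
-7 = -7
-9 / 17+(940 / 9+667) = 770.92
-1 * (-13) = 13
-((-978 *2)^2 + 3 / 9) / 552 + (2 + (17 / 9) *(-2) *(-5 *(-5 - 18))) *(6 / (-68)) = -194048561 / 28152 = -6892.89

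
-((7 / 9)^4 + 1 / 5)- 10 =-346616 / 32805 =-10.57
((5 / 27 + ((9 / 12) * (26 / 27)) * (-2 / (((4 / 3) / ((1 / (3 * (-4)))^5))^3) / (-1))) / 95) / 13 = 60867245726760947 / 405923661751768842240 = 0.00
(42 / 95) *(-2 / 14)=-6 / 95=-0.06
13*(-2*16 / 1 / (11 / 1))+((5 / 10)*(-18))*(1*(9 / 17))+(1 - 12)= -10020 / 187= -53.58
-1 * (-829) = 829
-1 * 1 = -1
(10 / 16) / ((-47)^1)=-5 / 376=-0.01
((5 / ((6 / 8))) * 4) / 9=80 / 27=2.96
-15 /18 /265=-0.00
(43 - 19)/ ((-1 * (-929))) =24/ 929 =0.03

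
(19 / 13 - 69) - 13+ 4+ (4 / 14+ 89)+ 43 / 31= 39873 / 2821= 14.13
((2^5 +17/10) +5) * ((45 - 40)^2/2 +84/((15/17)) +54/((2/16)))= 2088639/100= 20886.39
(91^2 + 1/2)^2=274332969/4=68583242.25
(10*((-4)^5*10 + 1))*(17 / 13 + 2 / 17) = -145940.50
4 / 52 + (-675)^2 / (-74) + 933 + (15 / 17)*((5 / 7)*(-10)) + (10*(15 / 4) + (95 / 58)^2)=-999371310965 / 192551996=-5190.14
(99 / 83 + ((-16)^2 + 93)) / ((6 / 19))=276127 / 249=1108.94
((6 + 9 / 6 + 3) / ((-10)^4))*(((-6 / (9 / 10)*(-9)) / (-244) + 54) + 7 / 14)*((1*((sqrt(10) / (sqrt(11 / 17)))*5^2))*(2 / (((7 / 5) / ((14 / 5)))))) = 138999*sqrt(1870) / 268400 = 22.39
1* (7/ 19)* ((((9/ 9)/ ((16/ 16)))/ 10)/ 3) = 7/ 570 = 0.01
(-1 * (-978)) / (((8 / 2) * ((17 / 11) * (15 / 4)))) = 3586 / 85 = 42.19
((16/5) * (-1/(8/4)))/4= -2/5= -0.40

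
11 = 11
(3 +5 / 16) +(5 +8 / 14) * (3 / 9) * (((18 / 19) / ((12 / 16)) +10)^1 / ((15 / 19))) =50077 / 1680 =29.81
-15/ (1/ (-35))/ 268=525/ 268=1.96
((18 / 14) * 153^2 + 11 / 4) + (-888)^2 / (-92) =13864615 / 644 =21528.91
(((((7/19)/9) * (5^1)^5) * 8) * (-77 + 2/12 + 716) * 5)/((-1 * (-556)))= 419453125/71307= 5882.36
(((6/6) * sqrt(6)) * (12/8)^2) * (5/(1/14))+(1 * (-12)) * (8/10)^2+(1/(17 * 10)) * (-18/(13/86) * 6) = -65652/5525+315 * sqrt(6)/2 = 373.91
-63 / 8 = -7.88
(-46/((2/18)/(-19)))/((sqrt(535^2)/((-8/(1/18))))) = -1132704/535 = -2117.20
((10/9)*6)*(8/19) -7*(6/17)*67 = -157678/969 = -162.72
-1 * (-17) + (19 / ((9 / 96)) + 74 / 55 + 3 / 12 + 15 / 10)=147023 / 660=222.76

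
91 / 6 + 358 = 2239 / 6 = 373.17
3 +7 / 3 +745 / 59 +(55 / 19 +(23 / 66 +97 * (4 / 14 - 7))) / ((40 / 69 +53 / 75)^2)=-952885236561781 / 2550129249822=-373.66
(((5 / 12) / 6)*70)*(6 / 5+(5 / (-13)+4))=10955 / 468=23.41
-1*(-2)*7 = 14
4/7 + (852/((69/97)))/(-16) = -47841/644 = -74.29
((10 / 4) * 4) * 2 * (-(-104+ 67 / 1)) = 740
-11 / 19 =-0.58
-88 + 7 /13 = -1137 /13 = -87.46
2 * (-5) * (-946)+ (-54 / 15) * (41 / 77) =3641362 / 385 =9458.08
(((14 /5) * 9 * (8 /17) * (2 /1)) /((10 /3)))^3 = 27653197824 /76765625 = 360.23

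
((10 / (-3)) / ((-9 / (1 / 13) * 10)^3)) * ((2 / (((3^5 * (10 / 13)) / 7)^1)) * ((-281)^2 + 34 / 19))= 10502051 / 853228525500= 0.00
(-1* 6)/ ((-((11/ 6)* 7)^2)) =216/ 5929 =0.04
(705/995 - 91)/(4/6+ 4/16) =-215616/2189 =-98.50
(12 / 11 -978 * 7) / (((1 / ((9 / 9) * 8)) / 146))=-7994853.82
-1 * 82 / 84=-0.98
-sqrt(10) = -3.16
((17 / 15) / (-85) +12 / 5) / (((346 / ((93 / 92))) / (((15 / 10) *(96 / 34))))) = 49941 / 1691075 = 0.03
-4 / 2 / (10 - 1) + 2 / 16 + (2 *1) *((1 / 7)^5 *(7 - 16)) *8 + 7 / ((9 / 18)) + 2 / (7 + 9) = 8482351 / 605052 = 14.02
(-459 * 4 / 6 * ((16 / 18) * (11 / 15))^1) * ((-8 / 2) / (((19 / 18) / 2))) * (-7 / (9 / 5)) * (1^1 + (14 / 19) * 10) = -17760512 / 361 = -49198.09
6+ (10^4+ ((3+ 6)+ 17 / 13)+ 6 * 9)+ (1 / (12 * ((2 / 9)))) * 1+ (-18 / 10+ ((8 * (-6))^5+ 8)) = -132492823381 / 520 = -254793891.12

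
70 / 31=2.26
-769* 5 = -3845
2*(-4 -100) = -208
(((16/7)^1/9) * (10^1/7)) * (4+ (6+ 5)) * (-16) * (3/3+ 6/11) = -217600/1617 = -134.57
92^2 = 8464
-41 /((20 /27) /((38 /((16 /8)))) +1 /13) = -353.72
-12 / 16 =-3 / 4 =-0.75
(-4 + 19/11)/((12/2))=-25/66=-0.38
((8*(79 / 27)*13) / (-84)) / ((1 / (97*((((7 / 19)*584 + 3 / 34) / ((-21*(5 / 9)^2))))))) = 13851922331 / 1187025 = 11669.44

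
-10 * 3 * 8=-240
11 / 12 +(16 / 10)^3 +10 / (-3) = 2519 / 1500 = 1.68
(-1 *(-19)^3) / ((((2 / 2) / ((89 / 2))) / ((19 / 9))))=11598569 / 18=644364.94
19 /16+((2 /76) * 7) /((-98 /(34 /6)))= 7513 /6384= 1.18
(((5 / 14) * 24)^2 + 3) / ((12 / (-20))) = -6245 / 49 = -127.45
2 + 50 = 52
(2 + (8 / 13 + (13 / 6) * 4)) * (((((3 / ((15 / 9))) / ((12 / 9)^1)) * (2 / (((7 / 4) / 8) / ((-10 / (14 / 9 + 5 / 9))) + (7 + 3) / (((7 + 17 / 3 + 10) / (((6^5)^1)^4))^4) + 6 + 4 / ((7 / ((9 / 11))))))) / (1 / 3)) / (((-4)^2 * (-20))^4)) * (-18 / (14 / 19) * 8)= -419936321673 / 1669058681778121973582946434815285184810607985237578731781526046080027648000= -0.00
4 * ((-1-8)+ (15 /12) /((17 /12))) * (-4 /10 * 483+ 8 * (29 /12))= 479872 /85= 5645.55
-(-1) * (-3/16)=-3/16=-0.19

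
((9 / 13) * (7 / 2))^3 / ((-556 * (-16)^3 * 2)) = 250047 / 80054321152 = 0.00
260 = 260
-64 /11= -5.82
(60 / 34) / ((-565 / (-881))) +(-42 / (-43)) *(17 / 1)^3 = 396617964 / 82603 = 4801.50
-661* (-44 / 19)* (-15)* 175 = -76345500 / 19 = -4018184.21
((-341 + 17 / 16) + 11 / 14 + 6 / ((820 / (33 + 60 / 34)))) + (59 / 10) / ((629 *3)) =-14682771043 / 43325520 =-338.89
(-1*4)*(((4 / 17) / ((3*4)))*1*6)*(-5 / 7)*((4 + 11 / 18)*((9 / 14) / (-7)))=-830 / 5831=-0.14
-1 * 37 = -37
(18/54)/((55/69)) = 0.42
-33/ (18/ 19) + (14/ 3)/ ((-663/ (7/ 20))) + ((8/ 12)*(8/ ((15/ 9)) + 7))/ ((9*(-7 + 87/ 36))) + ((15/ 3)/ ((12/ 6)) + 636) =660169831/ 1093950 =603.47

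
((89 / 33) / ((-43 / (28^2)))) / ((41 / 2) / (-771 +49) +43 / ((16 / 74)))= -0.25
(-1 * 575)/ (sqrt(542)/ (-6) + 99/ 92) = 47133900/ 1058663 + 7300200 * sqrt(542)/ 1058663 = 205.06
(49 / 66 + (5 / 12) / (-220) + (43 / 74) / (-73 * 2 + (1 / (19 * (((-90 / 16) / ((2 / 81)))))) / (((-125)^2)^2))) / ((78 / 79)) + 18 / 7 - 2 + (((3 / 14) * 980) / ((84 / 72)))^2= 426584433773247370622889689 / 13165650896836022833248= 32401.32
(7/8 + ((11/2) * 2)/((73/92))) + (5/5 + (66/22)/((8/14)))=20.99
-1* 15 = -15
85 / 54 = 1.57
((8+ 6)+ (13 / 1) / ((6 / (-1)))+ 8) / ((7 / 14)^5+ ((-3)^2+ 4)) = 1904 / 1251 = 1.52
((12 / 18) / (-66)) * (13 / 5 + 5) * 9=-38 / 55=-0.69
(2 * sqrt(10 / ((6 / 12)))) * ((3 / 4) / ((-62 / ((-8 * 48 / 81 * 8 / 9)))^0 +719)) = 0.01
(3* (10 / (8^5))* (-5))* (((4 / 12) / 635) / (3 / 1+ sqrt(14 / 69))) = -1035 / 1263026176+ 5* sqrt(966) / 1263026176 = -0.00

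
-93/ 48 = -31/ 16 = -1.94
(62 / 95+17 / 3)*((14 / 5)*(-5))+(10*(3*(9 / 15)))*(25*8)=1000786 / 285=3511.53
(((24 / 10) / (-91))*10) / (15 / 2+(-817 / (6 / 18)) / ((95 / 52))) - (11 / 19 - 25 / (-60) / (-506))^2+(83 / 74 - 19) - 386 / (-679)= -17.64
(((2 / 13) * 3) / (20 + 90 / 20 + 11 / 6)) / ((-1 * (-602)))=9 / 309127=0.00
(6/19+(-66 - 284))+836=9240/19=486.32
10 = 10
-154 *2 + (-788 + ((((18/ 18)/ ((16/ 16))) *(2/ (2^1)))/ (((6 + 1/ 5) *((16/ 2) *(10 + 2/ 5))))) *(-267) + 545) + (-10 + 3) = -7202643/ 12896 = -558.52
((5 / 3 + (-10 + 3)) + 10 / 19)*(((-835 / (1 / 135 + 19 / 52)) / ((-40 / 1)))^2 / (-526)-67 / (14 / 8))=611441368760471 / 2874723510372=212.70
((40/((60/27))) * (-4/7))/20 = -18/35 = -0.51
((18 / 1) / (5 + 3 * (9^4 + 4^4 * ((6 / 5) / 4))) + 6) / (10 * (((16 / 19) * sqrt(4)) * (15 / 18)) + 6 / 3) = 17032797 / 45513544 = 0.37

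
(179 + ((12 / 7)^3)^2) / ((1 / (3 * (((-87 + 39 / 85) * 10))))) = -1061256961080 / 2000033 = -530619.73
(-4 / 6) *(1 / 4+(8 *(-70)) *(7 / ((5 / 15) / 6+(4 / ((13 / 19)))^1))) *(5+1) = 3667739 / 1381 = 2655.86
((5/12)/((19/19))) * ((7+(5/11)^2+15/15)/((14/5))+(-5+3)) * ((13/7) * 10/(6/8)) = 512525/53361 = 9.60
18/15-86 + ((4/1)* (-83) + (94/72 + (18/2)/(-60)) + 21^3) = 398041/45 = 8845.36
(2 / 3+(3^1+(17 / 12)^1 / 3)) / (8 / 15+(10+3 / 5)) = 745 / 2004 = 0.37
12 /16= 3 /4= 0.75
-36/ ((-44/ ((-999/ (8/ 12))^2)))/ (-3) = -26946027/ 44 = -612409.70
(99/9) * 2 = 22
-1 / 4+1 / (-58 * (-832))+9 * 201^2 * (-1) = -17546327967 / 48256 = -363609.25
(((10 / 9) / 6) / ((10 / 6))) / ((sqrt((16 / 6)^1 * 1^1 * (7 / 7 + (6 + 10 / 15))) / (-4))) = -sqrt(46) / 69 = -0.10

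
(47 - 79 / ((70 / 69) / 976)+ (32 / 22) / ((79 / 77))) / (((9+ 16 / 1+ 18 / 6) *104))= -210013077 / 8051680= -26.08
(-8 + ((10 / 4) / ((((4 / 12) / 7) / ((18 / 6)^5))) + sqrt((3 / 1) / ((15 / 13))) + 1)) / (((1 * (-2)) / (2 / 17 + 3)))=-1351553 / 68-53 * sqrt(65) / 170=-19878.29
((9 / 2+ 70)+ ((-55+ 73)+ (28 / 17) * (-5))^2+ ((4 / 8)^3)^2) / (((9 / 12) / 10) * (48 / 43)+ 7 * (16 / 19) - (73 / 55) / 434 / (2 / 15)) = 30635605683375 / 1074093427984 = 28.52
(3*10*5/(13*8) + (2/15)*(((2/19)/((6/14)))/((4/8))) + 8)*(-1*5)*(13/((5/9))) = -422717/380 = -1112.41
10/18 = 5/9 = 0.56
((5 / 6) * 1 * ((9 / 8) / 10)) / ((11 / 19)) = 57 / 352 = 0.16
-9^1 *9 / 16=-81 / 16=-5.06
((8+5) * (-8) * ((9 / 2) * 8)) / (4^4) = -117 / 8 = -14.62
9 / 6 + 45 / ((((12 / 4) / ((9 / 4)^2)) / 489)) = 37134.94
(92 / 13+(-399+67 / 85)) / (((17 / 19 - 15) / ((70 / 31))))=28741566 / 459017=62.62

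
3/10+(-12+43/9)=-623/90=-6.92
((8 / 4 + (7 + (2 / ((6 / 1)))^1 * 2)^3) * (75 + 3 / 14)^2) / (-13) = -38606139 / 196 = -196970.10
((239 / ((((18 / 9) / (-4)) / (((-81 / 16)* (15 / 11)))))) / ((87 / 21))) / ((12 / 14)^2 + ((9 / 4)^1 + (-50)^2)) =19920411 / 62598646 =0.32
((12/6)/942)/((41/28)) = 28/19311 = 0.00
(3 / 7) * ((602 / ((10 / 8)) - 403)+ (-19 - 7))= 789 / 35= 22.54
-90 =-90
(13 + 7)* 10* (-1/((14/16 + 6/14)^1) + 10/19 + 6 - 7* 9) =-15878600/1387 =-11448.16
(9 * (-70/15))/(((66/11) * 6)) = -7/6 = -1.17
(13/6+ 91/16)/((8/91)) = 34307/384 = 89.34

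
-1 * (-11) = 11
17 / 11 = 1.55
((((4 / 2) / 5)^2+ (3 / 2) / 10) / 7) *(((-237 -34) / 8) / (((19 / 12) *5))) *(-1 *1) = 25203 / 133000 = 0.19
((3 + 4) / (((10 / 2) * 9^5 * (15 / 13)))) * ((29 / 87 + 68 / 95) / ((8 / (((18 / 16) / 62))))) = 27209 / 556477776000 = 0.00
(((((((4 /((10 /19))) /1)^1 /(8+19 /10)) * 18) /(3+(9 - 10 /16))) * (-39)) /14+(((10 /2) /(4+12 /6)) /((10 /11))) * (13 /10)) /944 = -141803 /61057920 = -0.00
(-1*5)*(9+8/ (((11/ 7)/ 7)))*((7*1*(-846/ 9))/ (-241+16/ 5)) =-8076950/ 13079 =-617.55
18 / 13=1.38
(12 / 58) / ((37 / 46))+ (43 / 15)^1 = 50279 / 16095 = 3.12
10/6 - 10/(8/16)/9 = -5/9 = -0.56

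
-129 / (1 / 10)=-1290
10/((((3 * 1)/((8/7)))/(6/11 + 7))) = 28.74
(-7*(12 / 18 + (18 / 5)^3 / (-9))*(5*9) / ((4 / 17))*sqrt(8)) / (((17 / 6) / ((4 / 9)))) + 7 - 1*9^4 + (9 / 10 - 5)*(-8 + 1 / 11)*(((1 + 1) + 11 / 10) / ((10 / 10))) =-7098823 / 1100 + 47432*sqrt(2) / 25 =-3770.32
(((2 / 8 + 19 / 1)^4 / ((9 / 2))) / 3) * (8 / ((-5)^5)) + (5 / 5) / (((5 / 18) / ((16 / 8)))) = -18.84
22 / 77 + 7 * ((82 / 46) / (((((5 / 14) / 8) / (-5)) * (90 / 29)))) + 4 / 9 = -3257326 / 7245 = -449.60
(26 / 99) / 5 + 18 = 8936 / 495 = 18.05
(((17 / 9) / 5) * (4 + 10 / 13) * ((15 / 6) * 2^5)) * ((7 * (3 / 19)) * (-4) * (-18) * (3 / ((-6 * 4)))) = -354144 / 247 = -1433.78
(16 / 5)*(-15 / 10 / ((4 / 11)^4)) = -43923 / 160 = -274.52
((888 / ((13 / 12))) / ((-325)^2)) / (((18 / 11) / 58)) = 0.28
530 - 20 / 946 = 250680 / 473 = 529.98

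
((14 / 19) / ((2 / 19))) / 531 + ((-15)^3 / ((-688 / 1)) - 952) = -345995315 / 365328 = -947.08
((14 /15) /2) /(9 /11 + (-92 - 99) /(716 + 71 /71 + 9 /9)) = 7898 /9345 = 0.85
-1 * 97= -97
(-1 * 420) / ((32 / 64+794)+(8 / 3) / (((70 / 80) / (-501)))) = 5880 / 10253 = 0.57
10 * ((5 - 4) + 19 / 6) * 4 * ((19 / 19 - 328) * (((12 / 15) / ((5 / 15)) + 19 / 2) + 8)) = -1084550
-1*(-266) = 266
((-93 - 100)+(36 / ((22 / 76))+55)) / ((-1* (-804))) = -25 / 1474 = -0.02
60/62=0.97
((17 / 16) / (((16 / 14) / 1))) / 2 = 119 / 256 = 0.46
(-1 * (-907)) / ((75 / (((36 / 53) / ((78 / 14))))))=25396 / 17225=1.47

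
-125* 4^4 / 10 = -3200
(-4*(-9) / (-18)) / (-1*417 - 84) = 2 / 501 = 0.00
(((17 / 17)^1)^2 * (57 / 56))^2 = 3249 / 3136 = 1.04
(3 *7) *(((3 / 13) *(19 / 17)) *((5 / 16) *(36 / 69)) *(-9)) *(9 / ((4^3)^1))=-1454355 / 1301248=-1.12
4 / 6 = 2 / 3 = 0.67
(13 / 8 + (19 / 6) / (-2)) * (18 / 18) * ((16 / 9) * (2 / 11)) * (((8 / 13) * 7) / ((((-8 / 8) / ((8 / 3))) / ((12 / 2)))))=-3584 / 3861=-0.93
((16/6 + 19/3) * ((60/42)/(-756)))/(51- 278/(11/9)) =55/570654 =0.00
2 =2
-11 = -11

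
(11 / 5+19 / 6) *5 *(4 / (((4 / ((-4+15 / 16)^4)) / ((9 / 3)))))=928132961 / 131072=7081.09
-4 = -4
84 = 84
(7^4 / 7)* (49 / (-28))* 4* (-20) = 48020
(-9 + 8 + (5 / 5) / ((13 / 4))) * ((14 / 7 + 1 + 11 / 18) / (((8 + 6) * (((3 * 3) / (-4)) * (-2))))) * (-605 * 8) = 12100 / 63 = 192.06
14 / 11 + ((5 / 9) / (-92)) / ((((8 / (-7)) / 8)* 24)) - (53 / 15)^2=-61260167 / 5464800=-11.21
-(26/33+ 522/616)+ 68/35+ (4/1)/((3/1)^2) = 1489/1980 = 0.75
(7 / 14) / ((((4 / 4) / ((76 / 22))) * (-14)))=-19 / 154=-0.12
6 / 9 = 2 / 3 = 0.67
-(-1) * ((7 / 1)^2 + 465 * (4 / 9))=767 / 3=255.67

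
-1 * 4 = -4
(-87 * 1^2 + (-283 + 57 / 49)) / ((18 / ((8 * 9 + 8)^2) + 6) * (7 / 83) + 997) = -4800188800 / 12981945487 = -0.37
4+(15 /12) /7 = 117 /28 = 4.18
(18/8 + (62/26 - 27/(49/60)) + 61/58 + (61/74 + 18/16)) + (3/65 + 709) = 18690214363/27340040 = 683.62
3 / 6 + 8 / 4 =5 / 2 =2.50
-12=-12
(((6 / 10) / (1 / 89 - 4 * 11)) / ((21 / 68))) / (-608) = 1513 / 20827800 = 0.00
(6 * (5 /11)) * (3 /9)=10 /11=0.91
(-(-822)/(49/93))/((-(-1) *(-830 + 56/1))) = -4247/2107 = -2.02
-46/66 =-23/33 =-0.70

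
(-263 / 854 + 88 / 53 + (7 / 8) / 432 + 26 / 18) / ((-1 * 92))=-0.03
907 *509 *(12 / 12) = 461663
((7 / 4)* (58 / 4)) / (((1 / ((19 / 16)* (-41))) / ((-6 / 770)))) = 67773 / 7040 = 9.63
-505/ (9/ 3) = -505/ 3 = -168.33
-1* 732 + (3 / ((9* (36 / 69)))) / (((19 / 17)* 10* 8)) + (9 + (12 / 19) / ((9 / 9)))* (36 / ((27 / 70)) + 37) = 523.32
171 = 171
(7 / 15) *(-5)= -7 / 3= -2.33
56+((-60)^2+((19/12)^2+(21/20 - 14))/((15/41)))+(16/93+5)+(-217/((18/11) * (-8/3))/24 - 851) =7455861383/2678400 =2783.70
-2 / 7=-0.29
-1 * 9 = -9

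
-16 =-16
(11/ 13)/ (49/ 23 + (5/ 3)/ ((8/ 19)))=6072/ 43693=0.14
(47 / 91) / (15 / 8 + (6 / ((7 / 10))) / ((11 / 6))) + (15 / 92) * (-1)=-406313 / 4825860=-0.08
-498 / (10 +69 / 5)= -2490 / 119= -20.92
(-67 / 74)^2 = 4489 / 5476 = 0.82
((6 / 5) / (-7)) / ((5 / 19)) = -114 / 175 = -0.65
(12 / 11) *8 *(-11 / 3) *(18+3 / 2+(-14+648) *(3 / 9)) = -22160 / 3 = -7386.67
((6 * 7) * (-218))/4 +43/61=-139586/61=-2288.30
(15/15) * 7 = 7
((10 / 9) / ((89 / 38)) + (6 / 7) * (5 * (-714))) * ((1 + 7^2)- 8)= -34309520 / 267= -128500.07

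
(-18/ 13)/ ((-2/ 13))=9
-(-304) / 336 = 19 / 21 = 0.90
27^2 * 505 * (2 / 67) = 736290 / 67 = 10989.40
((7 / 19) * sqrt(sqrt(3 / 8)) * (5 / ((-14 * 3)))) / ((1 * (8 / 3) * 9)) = -5 * 6^(1 / 4) / 5472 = -0.00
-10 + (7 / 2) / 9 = -173 / 18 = -9.61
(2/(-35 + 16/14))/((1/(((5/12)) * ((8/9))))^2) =-0.01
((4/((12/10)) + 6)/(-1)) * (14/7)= -56/3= -18.67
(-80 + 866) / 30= 131 / 5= 26.20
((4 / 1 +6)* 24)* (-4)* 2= -1920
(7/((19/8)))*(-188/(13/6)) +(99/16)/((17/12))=-4222065/16796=-251.37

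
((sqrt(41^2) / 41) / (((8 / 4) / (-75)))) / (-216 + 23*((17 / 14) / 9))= 189 / 1073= 0.18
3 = 3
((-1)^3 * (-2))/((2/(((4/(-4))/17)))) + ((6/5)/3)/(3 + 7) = -8/425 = -0.02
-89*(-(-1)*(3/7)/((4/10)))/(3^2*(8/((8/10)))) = -1.06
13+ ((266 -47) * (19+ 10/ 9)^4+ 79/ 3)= 78349753855/ 2187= 35825218.96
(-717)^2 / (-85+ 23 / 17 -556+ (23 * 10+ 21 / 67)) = -585547371 / 466231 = -1255.92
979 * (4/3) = 3916/3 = 1305.33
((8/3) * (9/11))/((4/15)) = 90/11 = 8.18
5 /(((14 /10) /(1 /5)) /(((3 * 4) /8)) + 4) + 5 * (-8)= -1025 /26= -39.42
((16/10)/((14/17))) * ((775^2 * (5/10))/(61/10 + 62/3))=21798.17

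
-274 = -274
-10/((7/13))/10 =-13/7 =-1.86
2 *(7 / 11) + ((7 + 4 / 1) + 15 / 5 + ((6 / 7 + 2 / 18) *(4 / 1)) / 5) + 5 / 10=114673 / 6930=16.55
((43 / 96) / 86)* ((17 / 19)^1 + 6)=131 / 3648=0.04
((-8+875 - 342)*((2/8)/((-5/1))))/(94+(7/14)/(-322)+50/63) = -30429/109883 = -0.28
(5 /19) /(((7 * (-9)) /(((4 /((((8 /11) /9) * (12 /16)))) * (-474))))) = 17380 /133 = 130.68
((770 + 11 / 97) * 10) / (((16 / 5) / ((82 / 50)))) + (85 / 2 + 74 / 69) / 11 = 2326953463 / 588984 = 3950.79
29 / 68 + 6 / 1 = 437 / 68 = 6.43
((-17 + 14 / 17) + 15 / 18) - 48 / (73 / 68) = -447173 / 7446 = -60.06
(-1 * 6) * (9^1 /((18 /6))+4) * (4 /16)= -21 /2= -10.50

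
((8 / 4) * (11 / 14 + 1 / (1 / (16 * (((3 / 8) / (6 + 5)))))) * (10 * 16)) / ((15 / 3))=6560 / 77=85.19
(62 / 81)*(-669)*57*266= -69876604 / 9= -7764067.11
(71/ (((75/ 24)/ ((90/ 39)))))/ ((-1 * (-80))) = 0.66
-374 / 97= -3.86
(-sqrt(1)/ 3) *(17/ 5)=-17/ 15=-1.13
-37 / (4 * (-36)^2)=-37 / 5184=-0.01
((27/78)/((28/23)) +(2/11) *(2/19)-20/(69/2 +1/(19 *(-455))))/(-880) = 5014127115/15973605904256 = 0.00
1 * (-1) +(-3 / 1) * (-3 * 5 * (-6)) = -271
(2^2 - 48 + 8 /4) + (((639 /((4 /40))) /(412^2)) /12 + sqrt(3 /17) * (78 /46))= -14257431 /339488 + 39 * sqrt(51) /391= -41.28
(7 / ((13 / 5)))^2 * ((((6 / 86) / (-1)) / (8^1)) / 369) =-1225 / 7150728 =-0.00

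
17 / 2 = 8.50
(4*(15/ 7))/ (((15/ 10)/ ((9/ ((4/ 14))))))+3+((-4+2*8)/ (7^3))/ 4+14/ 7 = 63458/ 343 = 185.01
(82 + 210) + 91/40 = 11771/40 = 294.28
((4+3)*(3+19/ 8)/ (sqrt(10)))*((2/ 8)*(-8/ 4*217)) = -65317*sqrt(10)/ 160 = -1290.94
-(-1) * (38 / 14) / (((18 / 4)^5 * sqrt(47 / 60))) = 1216 * sqrt(705) / 19427121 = 0.00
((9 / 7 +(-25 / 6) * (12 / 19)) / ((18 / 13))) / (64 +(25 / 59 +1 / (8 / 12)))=-137293 / 9311463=-0.01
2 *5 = 10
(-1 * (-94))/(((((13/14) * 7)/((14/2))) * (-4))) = -329/13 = -25.31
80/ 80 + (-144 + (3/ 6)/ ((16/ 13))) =-4563/ 32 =-142.59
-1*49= -49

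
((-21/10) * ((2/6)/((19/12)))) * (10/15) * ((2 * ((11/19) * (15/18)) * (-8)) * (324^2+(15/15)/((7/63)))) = 86227680/361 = 238857.84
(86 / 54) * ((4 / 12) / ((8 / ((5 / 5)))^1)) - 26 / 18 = -893 / 648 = -1.38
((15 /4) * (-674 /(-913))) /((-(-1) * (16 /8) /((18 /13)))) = 45495 /23738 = 1.92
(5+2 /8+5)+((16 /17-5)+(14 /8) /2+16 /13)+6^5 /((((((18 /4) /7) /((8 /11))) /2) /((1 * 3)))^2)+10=358299.82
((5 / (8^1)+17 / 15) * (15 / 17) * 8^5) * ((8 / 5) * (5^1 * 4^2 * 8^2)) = 7079985152 / 17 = 416469714.82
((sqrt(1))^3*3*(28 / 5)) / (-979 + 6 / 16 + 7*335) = 672 / 54655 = 0.01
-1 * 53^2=-2809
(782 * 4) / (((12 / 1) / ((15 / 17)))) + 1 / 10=2301 / 10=230.10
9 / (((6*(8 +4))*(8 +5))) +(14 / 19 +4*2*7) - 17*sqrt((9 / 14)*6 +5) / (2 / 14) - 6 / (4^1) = 109167 / 1976 - 17*sqrt(434) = -298.91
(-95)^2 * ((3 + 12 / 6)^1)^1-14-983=44128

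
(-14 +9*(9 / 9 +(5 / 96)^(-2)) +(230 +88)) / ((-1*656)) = -90769 / 16400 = -5.53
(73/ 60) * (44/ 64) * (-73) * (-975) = 3810235/ 64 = 59534.92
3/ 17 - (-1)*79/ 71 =1556/ 1207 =1.29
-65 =-65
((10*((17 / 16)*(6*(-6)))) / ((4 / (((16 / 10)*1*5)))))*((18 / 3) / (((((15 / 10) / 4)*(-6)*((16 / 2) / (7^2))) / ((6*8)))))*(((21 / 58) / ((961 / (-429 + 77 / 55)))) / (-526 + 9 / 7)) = 18849617136 / 102362837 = 184.15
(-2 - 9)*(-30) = 330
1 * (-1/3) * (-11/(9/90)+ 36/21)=36.10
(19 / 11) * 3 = 57 / 11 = 5.18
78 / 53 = 1.47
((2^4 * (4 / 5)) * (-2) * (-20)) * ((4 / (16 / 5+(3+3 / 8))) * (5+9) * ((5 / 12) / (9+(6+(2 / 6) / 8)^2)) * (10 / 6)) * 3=199.66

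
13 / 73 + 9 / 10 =787 / 730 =1.08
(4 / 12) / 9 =1 / 27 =0.04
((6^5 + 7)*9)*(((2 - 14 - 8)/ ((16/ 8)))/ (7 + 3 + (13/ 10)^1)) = -7004700/ 113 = -61988.50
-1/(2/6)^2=-9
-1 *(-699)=699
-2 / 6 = -0.33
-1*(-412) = 412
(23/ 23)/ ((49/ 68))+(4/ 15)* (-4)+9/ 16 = 10391/ 11760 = 0.88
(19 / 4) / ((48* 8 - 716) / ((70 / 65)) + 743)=133 / 12172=0.01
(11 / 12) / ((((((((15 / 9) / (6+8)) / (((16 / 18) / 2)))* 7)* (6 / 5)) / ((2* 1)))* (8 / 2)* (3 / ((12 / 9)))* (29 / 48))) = 352 / 2349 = 0.15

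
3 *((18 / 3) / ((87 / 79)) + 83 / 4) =9117 / 116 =78.59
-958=-958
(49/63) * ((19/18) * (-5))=-4.10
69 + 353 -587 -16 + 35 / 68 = -12273 / 68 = -180.49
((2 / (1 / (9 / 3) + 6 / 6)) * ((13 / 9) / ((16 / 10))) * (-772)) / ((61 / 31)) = -531.28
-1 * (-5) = 5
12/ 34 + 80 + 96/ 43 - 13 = 50867/ 731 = 69.59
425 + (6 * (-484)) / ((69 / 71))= -58953 / 23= -2563.17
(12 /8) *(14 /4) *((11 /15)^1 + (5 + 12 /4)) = 917 /20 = 45.85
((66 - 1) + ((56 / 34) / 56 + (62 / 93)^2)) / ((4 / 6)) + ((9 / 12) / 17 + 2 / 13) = 65245 / 663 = 98.41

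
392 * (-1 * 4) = -1568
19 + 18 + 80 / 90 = 37.89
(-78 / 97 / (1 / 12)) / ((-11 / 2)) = 1872 / 1067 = 1.75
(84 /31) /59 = 84 /1829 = 0.05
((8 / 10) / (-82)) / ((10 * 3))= -1 / 3075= -0.00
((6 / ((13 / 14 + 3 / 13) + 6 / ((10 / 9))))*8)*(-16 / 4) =-174720 / 5969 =-29.27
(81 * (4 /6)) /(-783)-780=-780.07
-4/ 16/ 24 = -1/ 96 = -0.01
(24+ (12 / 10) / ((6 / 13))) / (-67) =-133 / 335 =-0.40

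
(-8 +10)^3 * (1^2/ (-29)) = -8/ 29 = -0.28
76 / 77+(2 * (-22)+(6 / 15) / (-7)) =-16582 / 385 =-43.07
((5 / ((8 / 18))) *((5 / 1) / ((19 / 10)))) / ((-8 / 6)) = -3375 / 152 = -22.20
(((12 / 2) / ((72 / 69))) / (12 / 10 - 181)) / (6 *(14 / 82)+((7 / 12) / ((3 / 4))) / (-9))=-0.03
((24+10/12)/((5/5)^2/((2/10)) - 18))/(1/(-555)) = 27565/26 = 1060.19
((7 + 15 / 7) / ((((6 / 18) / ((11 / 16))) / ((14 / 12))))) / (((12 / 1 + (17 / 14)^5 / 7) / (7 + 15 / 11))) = 692717312 / 46597073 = 14.87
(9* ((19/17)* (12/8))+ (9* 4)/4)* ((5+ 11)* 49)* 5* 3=4815720/17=283277.65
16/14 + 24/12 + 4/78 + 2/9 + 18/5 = 28732/4095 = 7.02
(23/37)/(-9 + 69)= 23/2220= 0.01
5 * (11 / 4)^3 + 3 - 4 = 6591 / 64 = 102.98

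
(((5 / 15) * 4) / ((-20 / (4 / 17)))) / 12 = -1 / 765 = -0.00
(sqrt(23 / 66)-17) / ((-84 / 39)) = 221 / 28-13 * sqrt(1518) / 1848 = 7.62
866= 866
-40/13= -3.08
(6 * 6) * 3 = 108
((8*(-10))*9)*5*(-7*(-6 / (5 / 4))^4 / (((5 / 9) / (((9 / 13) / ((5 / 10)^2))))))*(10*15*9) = 5851190919168 / 65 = 90018321833.35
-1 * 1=-1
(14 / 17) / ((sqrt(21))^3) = 2* sqrt(21) / 1071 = 0.01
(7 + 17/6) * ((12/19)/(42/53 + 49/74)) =462796/108395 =4.27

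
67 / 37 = 1.81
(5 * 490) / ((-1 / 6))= -14700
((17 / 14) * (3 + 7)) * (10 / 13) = 850 / 91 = 9.34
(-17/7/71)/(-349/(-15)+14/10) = -51/36778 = -0.00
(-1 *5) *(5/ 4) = -25/ 4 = -6.25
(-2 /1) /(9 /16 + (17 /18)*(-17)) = 288 /2231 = 0.13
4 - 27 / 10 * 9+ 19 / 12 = -1123 / 60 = -18.72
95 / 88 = 1.08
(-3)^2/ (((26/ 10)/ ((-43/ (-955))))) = 387/ 2483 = 0.16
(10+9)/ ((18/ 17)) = 323/ 18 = 17.94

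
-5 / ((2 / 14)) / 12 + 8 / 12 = -2.25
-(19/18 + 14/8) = -101/36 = -2.81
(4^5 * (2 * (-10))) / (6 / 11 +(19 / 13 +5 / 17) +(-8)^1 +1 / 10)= 497868800 / 136109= 3657.87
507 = 507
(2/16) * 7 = 7/8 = 0.88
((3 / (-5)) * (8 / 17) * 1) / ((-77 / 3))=72 / 6545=0.01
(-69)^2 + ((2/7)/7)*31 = 233351/49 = 4762.27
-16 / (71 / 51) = -816 / 71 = -11.49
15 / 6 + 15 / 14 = 25 / 7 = 3.57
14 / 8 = 7 / 4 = 1.75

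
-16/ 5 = -3.20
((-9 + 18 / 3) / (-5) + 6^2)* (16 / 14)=41.83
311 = 311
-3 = -3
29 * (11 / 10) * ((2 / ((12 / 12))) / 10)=319 / 50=6.38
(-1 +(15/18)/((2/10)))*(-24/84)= -0.90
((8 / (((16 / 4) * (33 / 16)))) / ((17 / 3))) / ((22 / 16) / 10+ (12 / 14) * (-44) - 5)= -17920 / 4458641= -0.00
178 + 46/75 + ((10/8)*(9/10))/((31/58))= 1680679/9300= 180.72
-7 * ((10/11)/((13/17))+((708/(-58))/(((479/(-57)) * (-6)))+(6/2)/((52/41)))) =-184217369/7945652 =-23.18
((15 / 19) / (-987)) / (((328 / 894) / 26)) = -29055 / 512582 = -0.06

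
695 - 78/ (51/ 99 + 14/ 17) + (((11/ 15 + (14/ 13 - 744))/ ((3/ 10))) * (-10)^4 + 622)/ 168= -154596117361/ 1054404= -146619.43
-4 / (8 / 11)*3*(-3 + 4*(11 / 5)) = -957 / 10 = -95.70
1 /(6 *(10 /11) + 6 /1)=11 /126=0.09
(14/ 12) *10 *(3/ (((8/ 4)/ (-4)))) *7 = -490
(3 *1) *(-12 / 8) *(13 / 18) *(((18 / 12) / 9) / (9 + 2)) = -13 / 264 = -0.05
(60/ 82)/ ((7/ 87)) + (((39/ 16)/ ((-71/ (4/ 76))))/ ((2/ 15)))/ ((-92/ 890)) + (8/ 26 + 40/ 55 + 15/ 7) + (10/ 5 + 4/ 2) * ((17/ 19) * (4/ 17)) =1079426323125/ 81496262848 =13.25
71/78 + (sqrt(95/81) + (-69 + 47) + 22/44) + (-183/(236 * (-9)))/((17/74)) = -527159/26078 + sqrt(95)/9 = -19.13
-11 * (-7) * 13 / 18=1001 / 18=55.61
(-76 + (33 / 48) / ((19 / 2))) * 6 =-34623 / 76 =-455.57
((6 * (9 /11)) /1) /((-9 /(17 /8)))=-51 /44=-1.16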